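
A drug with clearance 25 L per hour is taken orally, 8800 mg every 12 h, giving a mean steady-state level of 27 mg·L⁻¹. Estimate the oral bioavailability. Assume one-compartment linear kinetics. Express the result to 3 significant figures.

F·D/τ = CL·Css at steady state → F = CL·Css·τ / D.
F = 25 × 27 × 12 / 8800 = 0.920

0.920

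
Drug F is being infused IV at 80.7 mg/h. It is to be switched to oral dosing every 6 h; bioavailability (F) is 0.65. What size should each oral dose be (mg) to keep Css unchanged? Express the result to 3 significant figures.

To maintain the same Css, the systemic dosing rate must be unchanged: F·D/τ = infusion rate.
D = rate × τ / F = 80.7 × 6 / 0.65 = 744.9 mg

745 mg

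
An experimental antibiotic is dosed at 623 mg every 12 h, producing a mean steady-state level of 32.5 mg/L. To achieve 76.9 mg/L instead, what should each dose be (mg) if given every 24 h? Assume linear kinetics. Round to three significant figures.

2950 mg

For first-order elimination, Css ∝ F·D/(CL·τ); F and CL are unchanged, so Css ∝ D/τ.
D₂ = D₁ × (Css,target / Css,current) × (τ₂/τ₁) = 623 × (76.9/32.5) × (24/12) = 2948 mg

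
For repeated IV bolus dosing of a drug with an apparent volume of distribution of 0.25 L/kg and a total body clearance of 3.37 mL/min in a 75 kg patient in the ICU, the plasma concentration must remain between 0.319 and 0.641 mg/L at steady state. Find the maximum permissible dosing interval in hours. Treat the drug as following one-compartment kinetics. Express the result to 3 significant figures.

Total Vd = 0.25 × 75 = 18.75 L
CL = 3.37 mL/min = 3.37 × 0.06 = 0.2022 L/h
k = CL / Vd = 0.2022 / 18.75 = 0.01078 h⁻¹
Between IV bolus doses, concentration decays as C = C₀·e^(−kτ), so C_peak/C_trough = e^(kτ).
τ_max = ln(C_peak/C_trough) / k = ln(0.641/0.319) / 0.01078 = 0.6978 / 0.01078 = 64.73 h

64.7 h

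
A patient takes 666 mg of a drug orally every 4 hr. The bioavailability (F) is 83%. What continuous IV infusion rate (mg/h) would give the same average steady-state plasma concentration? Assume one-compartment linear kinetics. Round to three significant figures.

138 mg/h

Equivalent systemic input: infusion rate = F·D/τ.
Rate = 0.83 × 666 / 4 = 138.2 mg/h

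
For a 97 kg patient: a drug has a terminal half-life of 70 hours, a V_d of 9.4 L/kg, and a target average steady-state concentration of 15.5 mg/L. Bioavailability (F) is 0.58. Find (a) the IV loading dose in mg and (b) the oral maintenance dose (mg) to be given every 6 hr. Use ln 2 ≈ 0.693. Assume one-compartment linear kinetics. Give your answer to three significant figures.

Vd = 9.4 L/kg × 97 kg = 911.8 L
LD = Vd × C = 911.8 × 15.5 = 14130 mg
CL = 0.693 × Vd / t½ = 0.693 × 911.8 / 70 = 9.027 L/h
D = CL × Css × τ / F = 9.027 × 15.5 × 6 / 0.58 = 1447 mg

(a) 14100 mg; (b) 1450 mg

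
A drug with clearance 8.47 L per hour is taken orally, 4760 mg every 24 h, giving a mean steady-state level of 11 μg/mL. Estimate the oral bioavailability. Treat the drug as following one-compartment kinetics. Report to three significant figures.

F·D/τ = CL·Css at steady state → F = CL·Css·τ / D.
F = 8.47 × 11 × 24 / 4760 = 0.470

0.470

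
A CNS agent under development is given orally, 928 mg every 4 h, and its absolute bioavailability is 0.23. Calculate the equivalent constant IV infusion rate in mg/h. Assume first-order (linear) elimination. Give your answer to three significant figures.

Equivalent systemic input: infusion rate = F·D/τ.
Rate = 0.23 × 928 / 4 = 53.36 mg/h

53.4 mg/h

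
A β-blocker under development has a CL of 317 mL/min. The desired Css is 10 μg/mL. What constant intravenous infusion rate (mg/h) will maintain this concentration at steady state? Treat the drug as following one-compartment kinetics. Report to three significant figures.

CL = 317 mL/min = 317 × 0.06 = 19.02 L/h
Rate = CL × Css = 19.02 × 10 = 190.2 mg/h

190 mg/h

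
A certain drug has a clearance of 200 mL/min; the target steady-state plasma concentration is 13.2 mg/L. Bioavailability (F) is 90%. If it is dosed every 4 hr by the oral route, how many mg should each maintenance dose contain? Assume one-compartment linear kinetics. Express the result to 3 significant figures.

704 mg

CL = 200 mL/min = 200 × 0.06 = 12.00 L/h
D = CL × Css × τ / F = 12.00 × 13.2 × 4 / 0.9 = 704.0 mg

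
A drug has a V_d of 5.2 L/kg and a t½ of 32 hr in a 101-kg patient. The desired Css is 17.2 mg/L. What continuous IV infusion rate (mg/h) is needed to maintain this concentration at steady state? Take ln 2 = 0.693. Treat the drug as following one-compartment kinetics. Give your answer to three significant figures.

Vd(total) = 101 kg × 5.2 L/kg = 525.2 L
CL = ln 2 · Vd / t½ = 0.693 × 525.2 / 32 = 11.37 L/h
Infusion rate = CL × Css = 11.37 × 17.2 = 195.6 mg/h

196 mg/h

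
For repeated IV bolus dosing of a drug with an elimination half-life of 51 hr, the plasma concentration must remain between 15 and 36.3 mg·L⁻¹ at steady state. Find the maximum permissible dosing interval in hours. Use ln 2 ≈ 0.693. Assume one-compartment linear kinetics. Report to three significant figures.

65.0 h

k = 0.693 / t½ = 0.693 / 51 = 0.01359 h⁻¹
Between IV bolus doses, concentration decays as C = C₀·e^(−kτ), so C_peak/C_trough = e^(kτ).
τ_max = ln(C_peak/C_trough) / k = ln(36.3/15) / 0.01359 = 0.8838 / 0.01359 = 65.03 h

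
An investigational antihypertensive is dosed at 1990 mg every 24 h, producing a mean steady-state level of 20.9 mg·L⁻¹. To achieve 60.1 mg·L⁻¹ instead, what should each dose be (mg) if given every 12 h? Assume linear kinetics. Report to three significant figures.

2860 mg

With linear kinetics, Css is proportional to dose rate (D/τ) at fixed clearance.
D₂ = D₁ × (Css,target / Css,current) × (τ₂/τ₁) = 1990 × (60.1/20.9) × (12/24) = 2861 mg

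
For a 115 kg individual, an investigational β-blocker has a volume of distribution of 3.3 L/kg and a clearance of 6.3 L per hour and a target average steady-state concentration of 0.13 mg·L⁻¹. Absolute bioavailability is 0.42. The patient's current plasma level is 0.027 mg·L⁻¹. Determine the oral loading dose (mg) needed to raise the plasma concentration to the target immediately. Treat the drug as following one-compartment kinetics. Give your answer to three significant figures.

93.1 mg

Vd(total) = 115 kg × 3.3 L/kg = 379.5 L
Concentration deficit ΔC = 0.13 − 0.027 = 0.1030 mg/L
LD = Vd × ΔC / F = 379.5 × 0.1030 / 0.42 = 93.07 mg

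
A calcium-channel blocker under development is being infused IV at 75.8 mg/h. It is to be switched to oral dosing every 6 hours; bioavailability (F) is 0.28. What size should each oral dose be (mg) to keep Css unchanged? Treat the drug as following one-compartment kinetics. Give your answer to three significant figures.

1620 mg

To maintain the same Css, the systemic dosing rate must be unchanged: F·D/τ = infusion rate.
D = rate × τ / F = 75.8 × 6 / 0.28 = 1624 mg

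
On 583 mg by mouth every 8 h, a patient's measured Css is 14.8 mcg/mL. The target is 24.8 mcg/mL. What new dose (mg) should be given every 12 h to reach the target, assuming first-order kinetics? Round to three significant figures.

1470 mg

With linear kinetics, Css is proportional to dose rate (D/τ) at fixed clearance.
D₂ = D₁ × (Css,target / Css,current) × (τ₂/τ₁) = 583 × (24.8/14.8) × (12/8) = 1465 mg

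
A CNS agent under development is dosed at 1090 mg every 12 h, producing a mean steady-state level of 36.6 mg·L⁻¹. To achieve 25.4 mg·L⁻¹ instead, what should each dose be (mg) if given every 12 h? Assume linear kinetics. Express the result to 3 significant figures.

756 mg

With linear kinetics, Css is proportional to dose rate (D/τ) at fixed clearance.
D₂ = D₁ × (Css,target / Css,current) = 1090 × 25.4/36.6 = 756.4 mg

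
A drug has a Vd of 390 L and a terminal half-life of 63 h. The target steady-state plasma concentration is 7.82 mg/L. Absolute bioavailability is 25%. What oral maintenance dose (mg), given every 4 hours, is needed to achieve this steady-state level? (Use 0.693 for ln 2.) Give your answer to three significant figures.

CL = 0.693 × Vd / t½ = 0.693 × 390.0 / 63 = 4.290 L/h
D = CL × Css × τ / F = 4.290 × 7.82 × 4 / 0.25 = 536.8 mg

537 mg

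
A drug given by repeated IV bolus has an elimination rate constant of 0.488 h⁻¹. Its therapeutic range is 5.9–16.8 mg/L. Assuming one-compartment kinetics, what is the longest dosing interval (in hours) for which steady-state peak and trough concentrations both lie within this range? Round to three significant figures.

2.14 h

Between IV bolus doses, concentration decays as C = C₀·e^(−kτ), so C_peak/C_trough = e^(kτ).
τ_max = ln(C_peak/C_trough) / k = ln(16.8/5.9) / 0.4880 = 1.046 / 0.4880 = 2.143 h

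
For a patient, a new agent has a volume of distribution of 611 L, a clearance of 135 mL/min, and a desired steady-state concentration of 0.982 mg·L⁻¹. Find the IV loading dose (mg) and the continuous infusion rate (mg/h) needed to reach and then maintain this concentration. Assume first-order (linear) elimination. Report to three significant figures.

(a) 600 mg; (b) 7.95 mg/h

Loading dose = Vd × C = 611.0 × 0.982 = 600.0 mg
CL = 135 mL/min × 60/1000 = 8.100 L/h
Infusion rate = 8.100 L/h × 0.982 mg/L = 7.954 mg/h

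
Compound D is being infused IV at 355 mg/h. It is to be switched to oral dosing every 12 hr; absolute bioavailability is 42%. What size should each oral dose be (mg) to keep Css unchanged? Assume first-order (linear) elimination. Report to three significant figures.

To maintain the same Css, the systemic dosing rate must be unchanged: F·D/τ = infusion rate.
D = rate × τ / F = 355 × 12 / 0.42 = 10140 mg

10100 mg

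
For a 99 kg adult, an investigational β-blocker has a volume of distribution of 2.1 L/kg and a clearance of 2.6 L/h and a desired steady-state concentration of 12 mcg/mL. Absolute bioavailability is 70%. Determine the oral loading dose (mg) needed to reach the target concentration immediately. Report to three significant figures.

Total Vd = 2.1 × 99 = 207.9 L
LD is governed by Vd — clearance does not enter the loading-dose calculation.
LD = Vd × C / F = 207.9 × 12.00 / 0.7 = 3564 mg

3560 mg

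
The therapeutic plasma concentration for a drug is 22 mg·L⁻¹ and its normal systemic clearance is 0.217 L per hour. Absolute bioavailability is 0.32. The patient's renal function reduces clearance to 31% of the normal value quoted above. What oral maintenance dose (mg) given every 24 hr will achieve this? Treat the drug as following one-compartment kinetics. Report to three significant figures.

Patient clearance = 0.31 × 0.2170 = 0.06727 L/h
At steady state, dose per interval replaces the amount cleared in that interval: F·D/τ = CL·Css.
D = CL × Css × τ / F = 0.06727 × 22 × 24 / 0.32 = 111.0 mg

111 mg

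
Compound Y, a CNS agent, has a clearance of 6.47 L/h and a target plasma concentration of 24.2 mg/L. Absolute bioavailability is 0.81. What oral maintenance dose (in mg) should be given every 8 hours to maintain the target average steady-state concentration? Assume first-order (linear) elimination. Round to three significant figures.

D = CL × Css × τ / F = 6.470 × 24.2 × 8 / 0.81 = 1546 mg

1550 mg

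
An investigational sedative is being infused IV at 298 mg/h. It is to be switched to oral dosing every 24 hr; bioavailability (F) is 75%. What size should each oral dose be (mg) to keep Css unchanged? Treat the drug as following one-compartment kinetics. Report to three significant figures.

To maintain the same Css, the systemic dosing rate must be unchanged: F·D/τ = infusion rate.
D = rate × τ / F = 298 × 24 / 0.75 = 9536 mg

9540 mg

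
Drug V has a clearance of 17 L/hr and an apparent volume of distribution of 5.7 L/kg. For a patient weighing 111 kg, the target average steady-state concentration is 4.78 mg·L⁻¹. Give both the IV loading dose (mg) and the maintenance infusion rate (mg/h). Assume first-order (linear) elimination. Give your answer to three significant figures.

(a) 3020 mg; (b) 81.3 mg/h

Total Vd = 5.7 × 111 = 632.7 L
LD = Vd · C_target = 632.7 × 4.78 = 3024 mg
Maintenance: replace elimination → rate = CL × Css = 17.00 × 4.78 = 81.26 mg/h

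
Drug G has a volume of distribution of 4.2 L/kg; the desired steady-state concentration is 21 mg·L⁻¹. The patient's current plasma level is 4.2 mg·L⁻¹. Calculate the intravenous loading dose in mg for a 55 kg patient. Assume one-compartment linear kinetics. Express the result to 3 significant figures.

Vd(total) = 55 kg × 4.2 L/kg = 231.0 L
Concentration deficit ΔC = 21 − 4.2 = 16.80 mg/L
LD = Vd × ΔC = 231.0 × 16.80 = 3881 mg

3880 mg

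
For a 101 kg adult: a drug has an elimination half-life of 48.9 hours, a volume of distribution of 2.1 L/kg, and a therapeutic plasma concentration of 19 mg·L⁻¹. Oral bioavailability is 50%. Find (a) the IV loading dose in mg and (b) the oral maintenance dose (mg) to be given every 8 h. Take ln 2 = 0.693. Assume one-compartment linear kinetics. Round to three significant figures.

Vd(total) = 101 kg × 2.1 L/kg = 212.1 L
LD = Vd × C = 212.1 × 19 = 4030 mg
CL = 0.693 × Vd / t½ = 0.693 × 212.1 / 48.9 = 3.006 L/h
D = CL × Css × τ / F = 3.006 × 19 × 8 / 0.5 = 913.8 mg

(a) 4030 mg; (b) 914 mg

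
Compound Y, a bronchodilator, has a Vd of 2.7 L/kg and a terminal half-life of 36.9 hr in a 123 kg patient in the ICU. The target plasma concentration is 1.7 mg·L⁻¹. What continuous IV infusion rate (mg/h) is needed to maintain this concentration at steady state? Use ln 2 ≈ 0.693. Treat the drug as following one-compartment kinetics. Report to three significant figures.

Vd(total) = 123 kg × 2.7 L/kg = 332.1 L
CL = ln 2 · Vd / t½ = 0.693 × 332.1 / 36.9 = 6.237 L/h
Infusion rate = CL × Css = 6.237 × 1.7 = 10.60 mg/h

10.6 mg/h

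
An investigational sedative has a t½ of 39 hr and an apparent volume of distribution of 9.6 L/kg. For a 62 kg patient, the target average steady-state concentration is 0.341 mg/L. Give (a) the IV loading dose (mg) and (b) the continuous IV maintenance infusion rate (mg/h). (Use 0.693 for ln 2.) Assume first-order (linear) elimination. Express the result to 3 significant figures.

Vd(total) = 62 kg × 9.6 L/kg = 595.2 L
LD = Vd × C = 595.2 × 0.341 = 203.0 mg
CL = 0.693 × Vd / t½ = 0.693 × 595.2 / 39 = 10.58 L/h
Infusion rate = CL × Css = 10.58 × 0.341 = 3.608 mg/h

(a) 203 mg; (b) 3.61 mg/h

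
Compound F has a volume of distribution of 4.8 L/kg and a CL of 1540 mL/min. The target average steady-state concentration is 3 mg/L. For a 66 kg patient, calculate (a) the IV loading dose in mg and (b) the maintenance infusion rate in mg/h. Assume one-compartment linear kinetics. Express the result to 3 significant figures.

Vd(total) = 66 kg × 4.8 L/kg = 316.8 L
LD = Vd · C_target = 316.8 × 3 = 950.4 mg
CL = 1540 mL/min × 60/1000 = 92.40 L/h
Maintenance: replace elimination → rate = CL × Css = 92.40 × 3 = 277.2 mg/h

(a) 950 mg; (b) 277 mg/h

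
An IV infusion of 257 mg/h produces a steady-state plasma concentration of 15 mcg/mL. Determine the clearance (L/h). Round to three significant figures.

At steady state, infusion rate = CL × Css, so CL = rate / Css.
CL = 257 / 15 = 17.13 L/h

17.1 L/h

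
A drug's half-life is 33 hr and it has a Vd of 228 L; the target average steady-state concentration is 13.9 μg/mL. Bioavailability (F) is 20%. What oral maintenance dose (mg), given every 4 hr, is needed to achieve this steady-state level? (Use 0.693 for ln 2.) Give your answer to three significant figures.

1330 mg

CL = ln 2 · Vd / t½ = 0.693 × 228.0 / 33 = 4.788 L/h
D = CL × Css × τ / F = 4.788 × 13.9 × 4 / 0.2 = 1331 mg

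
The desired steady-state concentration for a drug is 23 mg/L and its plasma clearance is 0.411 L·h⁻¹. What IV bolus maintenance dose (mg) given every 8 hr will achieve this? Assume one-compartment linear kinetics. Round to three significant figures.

75.6 mg

D = CL × Css × τ = 0.4110 × 23 × 8 = 75.62 mg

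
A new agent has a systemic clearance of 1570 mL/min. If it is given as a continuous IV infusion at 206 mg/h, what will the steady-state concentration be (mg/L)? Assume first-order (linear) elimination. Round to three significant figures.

2.19 mg/L

CL = 1570 mL/min = 1570 × 0.06 = 94.20 L/h
Css = rate / CL = 206 / 94.20 = 2.187 mg/L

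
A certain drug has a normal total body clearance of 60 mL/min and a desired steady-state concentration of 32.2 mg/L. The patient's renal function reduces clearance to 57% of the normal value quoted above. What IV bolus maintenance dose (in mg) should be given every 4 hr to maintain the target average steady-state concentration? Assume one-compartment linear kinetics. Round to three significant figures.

264 mg

Convert clearance: 60 mL/min × 60 min/h ÷ 1000 mL/L = 3.600 L/h
Patient clearance = 0.57 × 3.600 = 2.052 L/h
D = CL × Css × τ = 2.052 × 32.2 × 4 = 264.3 mg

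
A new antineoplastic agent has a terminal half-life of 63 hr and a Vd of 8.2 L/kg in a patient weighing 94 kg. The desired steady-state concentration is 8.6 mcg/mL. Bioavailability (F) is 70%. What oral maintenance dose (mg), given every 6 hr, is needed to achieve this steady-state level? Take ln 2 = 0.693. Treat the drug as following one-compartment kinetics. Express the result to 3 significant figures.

Vd = 8.2 L/kg × 94 kg = 770.8 L
k = 0.693/63 = 0.01100 h⁻¹, so CL = k·Vd = 0.01100 × 770.8 = 8.479 L/h
D = CL × Css × τ / F = 8.479 × 8.6 × 6 / 0.7 = 625.0 mg

625 mg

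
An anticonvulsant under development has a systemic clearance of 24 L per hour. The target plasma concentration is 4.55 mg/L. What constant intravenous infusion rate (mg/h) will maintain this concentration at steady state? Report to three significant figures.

109 mg/h

Infusion rate = CL · Css = 24.00 L/h × 4.55 mg/L = 109.2 mg/h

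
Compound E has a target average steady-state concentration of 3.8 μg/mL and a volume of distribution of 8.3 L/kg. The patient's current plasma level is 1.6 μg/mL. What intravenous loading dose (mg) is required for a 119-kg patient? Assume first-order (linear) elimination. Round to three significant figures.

Vd(total) = 119 kg × 8.3 L/kg = 987.7 L
Concentration deficit ΔC = 3.8 − 1.6 = 2.200 mg/L
LD = Vd × ΔC = 987.7 × 2.200 = 2173 mg

2170 mg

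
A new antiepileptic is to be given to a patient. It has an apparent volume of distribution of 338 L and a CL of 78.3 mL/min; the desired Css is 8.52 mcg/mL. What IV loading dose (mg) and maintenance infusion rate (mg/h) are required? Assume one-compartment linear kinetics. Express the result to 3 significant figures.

Loading dose = Vd × C = 338.0 × 8.52 = 2880 mg
CL = 78.3 mL/min = 78.3 × 0.06 = 4.698 L/h
Infusion rate = 4.698 L/h × 8.52 mg/L = 40.03 mg/h

(a) 2880 mg; (b) 40.0 mg/h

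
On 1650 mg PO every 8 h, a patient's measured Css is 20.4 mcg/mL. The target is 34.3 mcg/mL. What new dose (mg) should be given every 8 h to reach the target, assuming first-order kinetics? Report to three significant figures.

With linear kinetics, Css is proportional to dose rate (D/τ) at fixed clearance.
D₂ = D₁ × (Css,target / Css,current) = 1650 × 34.3/20.4 = 2774 mg

2770 mg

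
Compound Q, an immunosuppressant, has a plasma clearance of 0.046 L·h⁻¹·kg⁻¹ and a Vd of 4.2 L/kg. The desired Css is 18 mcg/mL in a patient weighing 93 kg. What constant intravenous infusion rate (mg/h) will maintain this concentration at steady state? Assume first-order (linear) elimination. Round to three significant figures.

CL = 0.046 L·h⁻¹·kg⁻¹ × 93 kg = 4.278 L/h
Vd does not affect the maintenance rate; only clearance governs steady-state input.
R₀ = 4.278 × 18 = 77.00 mg/h

77.0 mg/h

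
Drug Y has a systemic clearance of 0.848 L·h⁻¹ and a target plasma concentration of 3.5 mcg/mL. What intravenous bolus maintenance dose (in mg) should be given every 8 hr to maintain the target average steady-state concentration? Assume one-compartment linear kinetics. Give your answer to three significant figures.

23.7 mg

D = CL × Css × τ = 0.8480 × 3.5 × 8 = 23.74 mg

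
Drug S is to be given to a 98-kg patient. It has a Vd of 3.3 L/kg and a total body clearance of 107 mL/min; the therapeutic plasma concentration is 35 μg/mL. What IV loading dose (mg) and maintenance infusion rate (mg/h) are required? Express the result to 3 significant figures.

Vd(total) = 98 kg × 3.3 L/kg = 323.4 L
LD = Vd · C_target = 323.4 × 35 = 11320 mg
CL = 107 mL/min = 107 × 0.06 = 6.420 L/h
Maintenance infusion rate = CL × Css = 6.420 × 35 = 224.7 mg/h

(a) 11300 mg; (b) 225 mg/h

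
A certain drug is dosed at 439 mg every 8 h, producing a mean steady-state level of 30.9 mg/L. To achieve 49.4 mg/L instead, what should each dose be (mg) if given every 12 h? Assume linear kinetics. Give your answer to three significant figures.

With linear kinetics, Css is proportional to dose rate (D/τ) at fixed clearance.
D₂ = D₁ × (Css,target / Css,current) × (τ₂/τ₁) = 439 × (49.4/30.9) × (12/8) = 1053 mg

1050 mg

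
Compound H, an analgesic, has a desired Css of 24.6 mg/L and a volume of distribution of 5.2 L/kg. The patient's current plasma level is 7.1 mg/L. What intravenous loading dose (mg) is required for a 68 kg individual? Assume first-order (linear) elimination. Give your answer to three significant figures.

Vd(total) = 68 kg × 5.2 L/kg = 353.6 L
The loading dose fills Vd to the target concentration.
Concentration deficit ΔC = 24.6 − 7.1 = 17.50 mg/L
LD = Vd × ΔC = 353.6 × 17.50 = 6188 mg

6190 mg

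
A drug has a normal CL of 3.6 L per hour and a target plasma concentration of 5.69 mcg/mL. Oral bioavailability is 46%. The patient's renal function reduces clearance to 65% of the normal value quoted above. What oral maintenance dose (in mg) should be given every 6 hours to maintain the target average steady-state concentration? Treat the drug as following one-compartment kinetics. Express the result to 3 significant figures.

174 mg

Patient clearance = 0.65 × 3.600 = 2.340 L/h
D = CL × Css × τ / F = 2.340 × 5.69 × 6 / 0.46 = 173.7 mg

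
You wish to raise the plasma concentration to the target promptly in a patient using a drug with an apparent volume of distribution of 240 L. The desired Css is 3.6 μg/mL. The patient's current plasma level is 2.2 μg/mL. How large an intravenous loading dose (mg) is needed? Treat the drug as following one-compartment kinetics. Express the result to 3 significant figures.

336 mg

The loading dose fills Vd to the target concentration.
Concentration deficit ΔC = 3.6 − 2.2 = 1.400 mg/L
LD = Vd × ΔC = 240.0 × 1.400 = 336.0 mg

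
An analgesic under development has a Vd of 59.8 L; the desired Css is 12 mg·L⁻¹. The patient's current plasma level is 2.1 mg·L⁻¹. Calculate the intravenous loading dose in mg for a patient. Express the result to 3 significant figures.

Concentration deficit ΔC = 12 − 2.1 = 9.900 mg/L
LD = Vd × ΔC = 59.80 × 9.900 = 592.0 mg

592 mg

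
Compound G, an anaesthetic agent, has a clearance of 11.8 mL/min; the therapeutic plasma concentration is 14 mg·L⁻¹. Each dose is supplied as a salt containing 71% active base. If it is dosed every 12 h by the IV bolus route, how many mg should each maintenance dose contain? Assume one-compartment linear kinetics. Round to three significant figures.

CL = 11.8 mL/min = 11.8 × 0.06 = 0.7080 L/h
At steady state, dose per interval replaces the amount cleared in that interval: S·D/τ = CL·Css.
D = CL × Css × τ / S = 0.7080 × 14 × 12 / 0.71 = 167.5 mg

168 mg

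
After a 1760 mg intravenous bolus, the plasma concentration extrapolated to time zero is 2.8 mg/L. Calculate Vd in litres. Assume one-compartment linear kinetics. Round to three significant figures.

Immediately after an IV bolus, C₀ = Dose / Vd, so Vd = Dose / C₀.
Vd = 1760 / 2.8 = 628.6 L

629 L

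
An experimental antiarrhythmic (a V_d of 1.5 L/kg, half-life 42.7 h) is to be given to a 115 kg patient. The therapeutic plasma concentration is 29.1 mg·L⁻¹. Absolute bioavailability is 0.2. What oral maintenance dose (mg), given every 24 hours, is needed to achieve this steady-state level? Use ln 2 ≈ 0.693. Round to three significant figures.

9780 mg

Vd(total) = 115 kg × 1.5 L/kg = 172.5 L
k = 0.693/42.7 = 0.01623 h⁻¹, so CL = k·Vd = 0.01623 × 172.5 = 2.800 L/h
D = CL × Css × τ / F = 2.800 × 29.1 × 24 / 0.2 = 9778 mg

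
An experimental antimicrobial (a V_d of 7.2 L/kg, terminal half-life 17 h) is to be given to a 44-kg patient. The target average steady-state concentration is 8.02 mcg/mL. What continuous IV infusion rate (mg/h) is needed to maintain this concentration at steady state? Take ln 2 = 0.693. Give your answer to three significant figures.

Total Vd = 7.2 × 44 = 316.8 L
k = 0.693/17 = 0.04076 h⁻¹, so CL = k·Vd = 0.04076 × 316.8 = 12.91 L/h
Infusion rate = CL × Css = 12.91 × 8.02 = 103.5 mg/h

104 mg/h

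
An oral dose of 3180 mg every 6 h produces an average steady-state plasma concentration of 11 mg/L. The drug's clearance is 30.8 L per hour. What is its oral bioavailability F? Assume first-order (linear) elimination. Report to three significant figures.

F·D/τ = CL·Css at steady state → F = CL·Css·τ / D.
F = 30.8 × 11 × 6 / 3180 = 0.639

0.639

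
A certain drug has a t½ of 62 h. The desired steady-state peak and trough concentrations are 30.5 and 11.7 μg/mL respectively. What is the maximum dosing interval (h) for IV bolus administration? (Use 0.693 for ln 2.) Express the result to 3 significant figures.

85.7 h

k = 0.693 / t½ = 0.693 / 62 = 0.01118 h⁻¹
Between IV bolus doses, concentration decays as C = C₀·e^(−kτ), so C_peak/C_trough = e^(kτ).
τ_max = ln(C_peak/C_trough) / k = ln(30.5/11.7) / 0.01118 = 0.9581 / 0.01118 = 85.70 h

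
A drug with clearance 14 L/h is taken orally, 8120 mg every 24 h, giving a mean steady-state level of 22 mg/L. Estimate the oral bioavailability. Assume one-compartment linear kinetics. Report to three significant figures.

0.910

F·D/τ = CL·Css at steady state → F = CL·Css·τ / D.
F = 14 × 22 × 24 / 8120 = 0.910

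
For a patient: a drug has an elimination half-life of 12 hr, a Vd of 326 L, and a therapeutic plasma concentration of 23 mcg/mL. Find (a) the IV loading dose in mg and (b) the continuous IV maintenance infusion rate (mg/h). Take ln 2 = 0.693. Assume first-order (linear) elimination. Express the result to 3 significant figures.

LD = Vd × C = 326.0 × 23 = 7498 mg
CL = 0.693 × Vd / t½ = 0.693 × 326.0 / 12 = 18.83 L/h
Infusion rate = CL × Css = 18.83 × 23 = 433.1 mg/h

(a) 7500 mg; (b) 433 mg/h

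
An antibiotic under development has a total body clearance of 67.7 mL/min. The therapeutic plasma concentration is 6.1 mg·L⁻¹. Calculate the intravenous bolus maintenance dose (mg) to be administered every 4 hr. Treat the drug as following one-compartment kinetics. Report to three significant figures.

CL = 67.7 mL/min × 60/1000 = 4.062 L/h
At steady state, dose per interval replaces the amount cleared in that interval: D/τ = CL·Css.
D = CL × Css × τ = 4.062 × 6.1 × 4 = 99.11 mg

99.1 mg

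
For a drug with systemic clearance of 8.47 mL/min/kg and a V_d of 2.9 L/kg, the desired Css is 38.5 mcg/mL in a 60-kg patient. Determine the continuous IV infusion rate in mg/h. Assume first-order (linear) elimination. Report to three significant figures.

CL = 8.47 mL/min/kg × 60 kg = 508.2 mL/min = 508.2 × 60/1000 = 30.49 L/h
At steady state, infusion rate equals elimination rate: rate in = CL × Css.
R₀ = 30.49 × 38.5 = 1174 mg/h

1170 mg/h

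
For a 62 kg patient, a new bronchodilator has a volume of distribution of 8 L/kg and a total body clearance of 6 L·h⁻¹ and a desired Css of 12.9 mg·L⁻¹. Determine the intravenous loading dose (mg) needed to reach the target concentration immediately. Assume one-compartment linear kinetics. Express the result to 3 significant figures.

6400 mg

Vd = 8 L/kg × 62 kg = 496.0 L
LD = Vd × C = 496.0 × 12.90 = 6398 mg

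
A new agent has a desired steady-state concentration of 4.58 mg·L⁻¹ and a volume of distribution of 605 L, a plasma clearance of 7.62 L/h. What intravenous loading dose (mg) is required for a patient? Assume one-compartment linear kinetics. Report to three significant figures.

2770 mg

LD = Vd × C = 605.0 × 4.580 = 2771 mg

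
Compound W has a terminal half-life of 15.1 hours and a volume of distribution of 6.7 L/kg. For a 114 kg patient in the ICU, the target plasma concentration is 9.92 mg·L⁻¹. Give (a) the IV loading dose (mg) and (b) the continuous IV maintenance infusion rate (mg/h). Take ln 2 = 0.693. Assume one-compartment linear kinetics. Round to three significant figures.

(a) 7580 mg; (b) 348 mg/h

Vd = 6.7 L/kg × 114 kg = 763.8 L
LD = Vd × C = 763.8 × 9.92 = 7577 mg
CL = 0.693 × Vd / t½ = 0.693 × 763.8 / 15.1 = 35.05 L/h
Infusion rate = CL × Css = 35.05 × 9.92 = 347.7 mg/h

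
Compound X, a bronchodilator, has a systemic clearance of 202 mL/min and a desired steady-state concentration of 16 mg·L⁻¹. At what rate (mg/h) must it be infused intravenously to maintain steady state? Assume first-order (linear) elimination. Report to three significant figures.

194 mg/h

CL = 202 mL/min × 60/1000 = 12.12 L/h
Infusion rate = CL · Css = 12.12 L/h × 16 mg/L = 193.9 mg/h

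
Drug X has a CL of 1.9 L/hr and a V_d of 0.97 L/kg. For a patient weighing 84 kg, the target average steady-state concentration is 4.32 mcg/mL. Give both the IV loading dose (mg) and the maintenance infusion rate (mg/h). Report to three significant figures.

(a) 352 mg; (b) 8.21 mg/h

Vd = 0.97 L/kg × 84 kg = 81.48 L
Loading dose = Vd × C = 81.48 × 4.32 = 352.0 mg
Maintenance infusion rate = CL × Css = 1.900 × 4.32 = 8.208 mg/h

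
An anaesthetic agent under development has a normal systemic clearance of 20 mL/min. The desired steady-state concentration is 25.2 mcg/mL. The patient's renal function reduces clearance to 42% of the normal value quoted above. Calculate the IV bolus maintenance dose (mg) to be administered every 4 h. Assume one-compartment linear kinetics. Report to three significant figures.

50.8 mg

CL = 20 mL/min × 60/1000 = 1.200 L/h
Patient clearance = 0.42 × 1.200 = 0.5040 L/h
D = CL × Css × τ = 0.5040 × 25.2 × 4 = 50.80 mg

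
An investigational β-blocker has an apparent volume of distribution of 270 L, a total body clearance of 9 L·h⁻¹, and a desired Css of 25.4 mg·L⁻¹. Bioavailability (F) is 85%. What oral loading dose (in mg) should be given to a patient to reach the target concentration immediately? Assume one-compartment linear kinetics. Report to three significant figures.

8070 mg

LD = Vd × C / F = 270.0 × 25.40 / 0.85 = 8068 mg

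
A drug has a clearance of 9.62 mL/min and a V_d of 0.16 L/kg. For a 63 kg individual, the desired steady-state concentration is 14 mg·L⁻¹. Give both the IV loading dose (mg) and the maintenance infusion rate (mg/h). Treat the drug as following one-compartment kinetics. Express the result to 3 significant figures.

(a) 141 mg; (b) 8.08 mg/h

Total Vd = 0.16 × 63 = 10.08 L
Loading dose = Vd × C = 10.08 × 14 = 141.1 mg
Convert clearance: 9.62 mL/min × 60 min/h ÷ 1000 mL/L = 0.5772 L/h
Maintenance infusion rate = CL × Css = 0.5772 × 14 = 8.081 mg/h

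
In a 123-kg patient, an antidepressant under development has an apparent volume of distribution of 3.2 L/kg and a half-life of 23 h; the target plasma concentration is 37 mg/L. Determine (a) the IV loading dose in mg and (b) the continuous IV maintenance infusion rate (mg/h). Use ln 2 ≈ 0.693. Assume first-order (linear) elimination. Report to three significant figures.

Vd = 3.2 L/kg × 123 kg = 393.6 L
LD = Vd × C = 393.6 × 37 = 14560 mg
CL = 0.693 × Vd / t½ = 0.693 × 393.6 / 23 = 11.86 L/h
Infusion rate = CL × Css = 11.86 × 37 = 438.8 mg/h

(a) 14600 mg; (b) 439 mg/h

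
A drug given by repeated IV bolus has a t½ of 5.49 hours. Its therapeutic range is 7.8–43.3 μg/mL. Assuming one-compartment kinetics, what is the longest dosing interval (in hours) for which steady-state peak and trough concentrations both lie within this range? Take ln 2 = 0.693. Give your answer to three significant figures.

k = 0.693 / t½ = 0.693 / 5.49 = 0.1262 h⁻¹
Between IV bolus doses, concentration decays as C = C₀·e^(−kτ), so C_peak/C_trough = e^(kτ).
τ_max = ln(C_peak/C_trough) / k = ln(43.3/7.8) / 0.1262 = 1.714 / 0.1262 = 13.58 h

13.6 h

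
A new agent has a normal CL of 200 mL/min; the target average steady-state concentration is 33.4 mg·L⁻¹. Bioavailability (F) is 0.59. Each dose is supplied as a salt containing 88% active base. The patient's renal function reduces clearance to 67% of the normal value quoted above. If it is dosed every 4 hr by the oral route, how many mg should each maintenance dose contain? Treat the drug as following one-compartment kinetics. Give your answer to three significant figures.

CL = 200 mL/min × 60/1000 = 12.00 L/h
Patient clearance = 0.67 × 12.00 = 8.040 L/h
D = CL × Css × τ / F / S = 8.040 × 33.4 × 4 / 0.59 / 0.88 = 2069 mg

2070 mg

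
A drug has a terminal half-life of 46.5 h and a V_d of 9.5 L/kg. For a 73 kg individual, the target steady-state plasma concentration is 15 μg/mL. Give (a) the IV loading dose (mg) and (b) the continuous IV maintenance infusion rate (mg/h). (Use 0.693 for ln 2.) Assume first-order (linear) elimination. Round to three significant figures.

(a) 10400 mg; (b) 155 mg/h

Vd(total) = 73 kg × 9.5 L/kg = 693.5 L
LD = Vd × C = 693.5 × 15 = 10400 mg
CL = 0.693 × Vd / t½ = 0.693 × 693.5 / 46.5 = 10.34 L/h
Infusion rate = CL × Css = 10.34 × 15 = 155.1 mg/h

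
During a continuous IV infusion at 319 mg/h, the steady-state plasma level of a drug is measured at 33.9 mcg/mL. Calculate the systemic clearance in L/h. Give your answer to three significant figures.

At steady state, infusion rate = CL × Css, so CL = rate / Css.
CL = 319 / 33.9 = 9.410 L/h

9.41 L/h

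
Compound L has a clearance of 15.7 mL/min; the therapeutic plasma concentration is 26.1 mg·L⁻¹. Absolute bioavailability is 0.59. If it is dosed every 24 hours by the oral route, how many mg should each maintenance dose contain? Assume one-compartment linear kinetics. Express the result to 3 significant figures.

Convert clearance: 15.7 mL/min × 60 min/h ÷ 1000 mL/L = 0.9420 L/h
D = CL × Css × τ / F = 0.9420 × 26.1 × 24 / 0.59 = 1000 mg

1000 mg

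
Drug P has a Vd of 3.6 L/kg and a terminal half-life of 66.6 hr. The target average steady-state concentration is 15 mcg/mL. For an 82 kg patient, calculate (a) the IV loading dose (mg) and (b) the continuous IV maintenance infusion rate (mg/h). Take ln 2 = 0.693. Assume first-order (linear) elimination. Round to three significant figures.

(a) 4430 mg; (b) 46.1 mg/h

Vd(total) = 82 kg × 3.6 L/kg = 295.2 L
LD = Vd × C = 295.2 × 15 = 4428 mg
CL = 0.693 × Vd / t½ = 0.693 × 295.2 / 66.6 = 3.072 L/h
Infusion rate = CL × Css = 3.072 × 15 = 46.08 mg/h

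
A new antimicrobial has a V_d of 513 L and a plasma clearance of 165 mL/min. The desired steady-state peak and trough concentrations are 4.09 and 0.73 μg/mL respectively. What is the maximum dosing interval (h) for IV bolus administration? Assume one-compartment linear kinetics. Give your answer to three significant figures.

89.3 h

CL = 165 mL/min × 60/1000 = 9.900 L/h
k = CL / Vd = 9.900 / 513.0 = 0.01930 h⁻¹
Between IV bolus doses, concentration decays as C = C₀·e^(−kτ), so C_peak/C_trough = e^(kτ).
τ_max = ln(C_peak/C_trough) / k = ln(4.09/0.73) / 0.01930 = 1.723 / 0.01930 = 89.27 h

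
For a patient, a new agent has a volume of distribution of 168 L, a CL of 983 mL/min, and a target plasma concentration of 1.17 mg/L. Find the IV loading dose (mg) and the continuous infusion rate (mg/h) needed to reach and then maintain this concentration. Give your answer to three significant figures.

(a) 197 mg; (b) 69.0 mg/h

LD = Vd · C_target = 168.0 × 1.17 = 196.6 mg
CL = 983 mL/min × 60/1000 = 58.98 L/h
Infusion rate = 58.98 L/h × 1.17 mg/L = 69.01 mg/h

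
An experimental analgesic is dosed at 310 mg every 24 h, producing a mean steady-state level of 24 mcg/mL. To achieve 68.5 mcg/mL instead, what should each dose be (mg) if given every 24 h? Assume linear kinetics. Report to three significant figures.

With linear kinetics, Css is proportional to dose rate (D/τ) at fixed clearance.
D₂ = D₁ × (Css,target / Css,current) = 310 × 68.5/24 = 884.8 mg

885 mg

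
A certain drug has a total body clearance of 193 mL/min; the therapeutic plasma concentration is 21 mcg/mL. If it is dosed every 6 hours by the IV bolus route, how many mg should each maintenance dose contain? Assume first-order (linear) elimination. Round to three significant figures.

CL = 193 mL/min × 60/1000 = 11.58 L/h
At steady state, dose per interval replaces the amount cleared in that interval: D/τ = CL·Css.
D = CL × Css × τ = 11.58 × 21 × 6 = 1459 mg

1460 mg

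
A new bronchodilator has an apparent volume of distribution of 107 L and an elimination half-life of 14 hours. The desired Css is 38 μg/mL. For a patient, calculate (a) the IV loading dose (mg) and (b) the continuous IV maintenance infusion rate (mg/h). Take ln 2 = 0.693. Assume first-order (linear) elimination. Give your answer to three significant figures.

LD = Vd × C = 107.0 × 38 = 4066 mg
CL = 0.693 × Vd / t½ = 0.693 × 107.0 / 14 = 5.297 L/h
Infusion rate = CL × Css = 5.297 × 38 = 201.3 mg/h

(a) 4070 mg; (b) 201 mg/h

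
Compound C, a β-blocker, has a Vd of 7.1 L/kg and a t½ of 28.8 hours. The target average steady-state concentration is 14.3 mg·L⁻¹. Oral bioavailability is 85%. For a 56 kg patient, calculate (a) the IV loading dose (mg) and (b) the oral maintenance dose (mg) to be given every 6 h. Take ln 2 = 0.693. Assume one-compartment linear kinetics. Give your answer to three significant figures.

(a) 5690 mg; (b) 966 mg

Vd(total) = 56 kg × 7.1 L/kg = 397.6 L
LD = Vd × C = 397.6 × 14.3 = 5686 mg
CL = 0.693 × Vd / t½ = 0.693 × 397.6 / 28.8 = 9.567 L/h
D = CL × Css × τ / F = 9.567 × 14.3 × 6 / 0.85 = 965.7 mg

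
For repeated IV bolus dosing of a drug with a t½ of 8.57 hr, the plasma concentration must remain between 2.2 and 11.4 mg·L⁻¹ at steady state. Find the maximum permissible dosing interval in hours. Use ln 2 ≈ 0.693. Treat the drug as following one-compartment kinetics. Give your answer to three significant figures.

20.3 h

k = 0.693 / t½ = 0.693 / 8.57 = 0.08086 h⁻¹
Between IV bolus doses, concentration decays as C = C₀·e^(−kτ), so C_peak/C_trough = e^(kτ).
τ_max = ln(C_peak/C_trough) / k = ln(11.4/2.2) / 0.08086 = 1.645 / 0.08086 = 20.34 h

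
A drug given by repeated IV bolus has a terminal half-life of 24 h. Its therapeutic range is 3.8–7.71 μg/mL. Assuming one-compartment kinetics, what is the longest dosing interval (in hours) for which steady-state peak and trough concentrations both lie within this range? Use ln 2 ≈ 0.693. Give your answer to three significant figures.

24.5 h

k = 0.693 / t½ = 0.693 / 24 = 0.02888 h⁻¹
Between IV bolus doses, concentration decays as C = C₀·e^(−kτ), so C_peak/C_trough = e^(kτ).
τ_max = ln(C_peak/C_trough) / k = ln(7.71/3.8) / 0.02888 = 0.7075 / 0.02888 = 24.50 h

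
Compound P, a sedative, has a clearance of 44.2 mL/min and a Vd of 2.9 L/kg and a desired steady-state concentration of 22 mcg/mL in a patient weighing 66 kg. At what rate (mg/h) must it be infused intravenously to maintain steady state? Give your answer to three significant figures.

CL = 44.2 mL/min = 44.2 × 0.06 = 2.652 L/h
Vd does not affect the maintenance rate; only clearance governs steady-state input.
Infusion rate = CL · Css = 2.652 L/h × 22 mg/L = 58.34 mg/h

58.3 mg/h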